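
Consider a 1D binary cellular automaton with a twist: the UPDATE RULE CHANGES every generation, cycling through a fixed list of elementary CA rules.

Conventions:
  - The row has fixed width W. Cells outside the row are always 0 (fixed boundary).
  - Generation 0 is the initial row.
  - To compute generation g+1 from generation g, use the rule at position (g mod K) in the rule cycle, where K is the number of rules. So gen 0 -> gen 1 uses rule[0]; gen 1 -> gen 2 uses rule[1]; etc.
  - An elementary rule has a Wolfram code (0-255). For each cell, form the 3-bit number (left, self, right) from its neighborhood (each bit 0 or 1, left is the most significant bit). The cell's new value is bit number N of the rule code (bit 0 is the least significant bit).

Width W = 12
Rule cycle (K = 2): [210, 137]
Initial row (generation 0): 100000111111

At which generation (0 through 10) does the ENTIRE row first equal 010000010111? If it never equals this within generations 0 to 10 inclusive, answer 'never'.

Answer: 5

Derivation:
Gen 0: 100000111111
Gen 1 (rule 210): 010001011111
Gen 2 (rule 137): 000100011110
Gen 3 (rule 210): 001010101111
Gen 4 (rule 137): 100000001110
Gen 5 (rule 210): 010000010111
Gen 6 (rule 137): 000111000110
Gen 7 (rule 210): 001011101011
Gen 8 (rule 137): 100011000010
Gen 9 (rule 210): 010101100101
Gen 10 (rule 137): 000001000000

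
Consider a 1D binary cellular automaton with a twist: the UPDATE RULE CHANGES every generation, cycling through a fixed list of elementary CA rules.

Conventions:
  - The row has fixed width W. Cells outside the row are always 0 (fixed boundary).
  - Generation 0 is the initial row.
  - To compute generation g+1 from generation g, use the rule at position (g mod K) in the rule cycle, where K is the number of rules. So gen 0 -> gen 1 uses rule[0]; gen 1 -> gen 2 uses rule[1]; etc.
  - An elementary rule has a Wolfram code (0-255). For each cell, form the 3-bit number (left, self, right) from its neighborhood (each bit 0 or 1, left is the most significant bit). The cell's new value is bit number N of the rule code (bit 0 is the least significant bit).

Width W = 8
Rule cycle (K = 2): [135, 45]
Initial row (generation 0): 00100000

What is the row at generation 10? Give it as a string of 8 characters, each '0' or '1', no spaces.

Gen 0: 00100000
Gen 1 (rule 135): 11101111
Gen 2 (rule 45): 10011000
Gen 3 (rule 135): 10100011
Gen 4 (rule 45): 11101010
Gen 5 (rule 135): 01001010
Gen 6 (rule 45): 01001110
Gen 7 (rule 135): 11010100
Gen 8 (rule 45): 10111101
Gen 9 (rule 135): 10011001
Gen 10 (rule 45): 10010001

Answer: 10010001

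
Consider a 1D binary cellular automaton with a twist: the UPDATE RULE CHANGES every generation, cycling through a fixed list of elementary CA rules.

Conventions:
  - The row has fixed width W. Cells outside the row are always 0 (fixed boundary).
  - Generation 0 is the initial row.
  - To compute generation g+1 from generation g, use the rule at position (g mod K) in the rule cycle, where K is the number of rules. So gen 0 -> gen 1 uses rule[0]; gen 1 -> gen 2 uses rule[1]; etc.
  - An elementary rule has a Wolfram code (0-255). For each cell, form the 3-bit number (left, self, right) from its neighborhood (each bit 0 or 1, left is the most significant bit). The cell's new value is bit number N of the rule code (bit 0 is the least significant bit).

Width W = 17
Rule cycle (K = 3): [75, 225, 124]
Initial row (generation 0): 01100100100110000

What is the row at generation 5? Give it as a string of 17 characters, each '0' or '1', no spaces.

Gen 0: 01100100100110000
Gen 1 (rule 75): 11101001001110111
Gen 2 (rule 225): 01110000000111011
Gen 3 (rule 124): 01011000000101111
Gen 4 (rule 75): 10011011111001001
Gen 5 (rule 225): 00001101111000000

Answer: 00001101111000000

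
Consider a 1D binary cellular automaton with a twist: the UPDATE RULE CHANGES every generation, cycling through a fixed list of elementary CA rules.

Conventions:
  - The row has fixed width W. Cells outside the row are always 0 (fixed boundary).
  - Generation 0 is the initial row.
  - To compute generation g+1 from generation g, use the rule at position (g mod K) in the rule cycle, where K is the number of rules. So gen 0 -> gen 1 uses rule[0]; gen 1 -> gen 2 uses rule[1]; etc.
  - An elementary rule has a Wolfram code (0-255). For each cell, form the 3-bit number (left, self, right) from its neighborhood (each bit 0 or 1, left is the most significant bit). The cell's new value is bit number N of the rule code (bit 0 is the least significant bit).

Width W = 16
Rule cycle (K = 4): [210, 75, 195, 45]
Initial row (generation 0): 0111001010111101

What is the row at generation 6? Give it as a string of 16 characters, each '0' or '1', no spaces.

Answer: 1000011110010011

Derivation:
Gen 0: 0111001010111101
Gen 1 (rule 210): 1011110000011100
Gen 2 (rule 75): 0010010111110101
Gen 3 (rule 195): 1100100011110000
Gen 4 (rule 45): 1000101010000111
Gen 5 (rule 210): 0101000001001011
Gen 6 (rule 75): 1000011110010011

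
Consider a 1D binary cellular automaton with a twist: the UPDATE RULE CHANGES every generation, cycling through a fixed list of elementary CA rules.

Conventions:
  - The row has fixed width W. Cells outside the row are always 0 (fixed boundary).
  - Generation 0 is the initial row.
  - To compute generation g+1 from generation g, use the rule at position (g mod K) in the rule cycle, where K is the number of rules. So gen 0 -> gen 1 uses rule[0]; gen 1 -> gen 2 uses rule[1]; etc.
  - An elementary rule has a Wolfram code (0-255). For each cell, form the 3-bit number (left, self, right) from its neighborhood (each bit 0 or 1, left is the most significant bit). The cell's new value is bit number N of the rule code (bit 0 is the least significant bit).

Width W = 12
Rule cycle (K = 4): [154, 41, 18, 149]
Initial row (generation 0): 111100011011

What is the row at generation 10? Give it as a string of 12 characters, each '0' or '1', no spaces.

Answer: 000001101000

Derivation:
Gen 0: 111100011011
Gen 1 (rule 154): 111010110010
Gen 2 (rule 41): 100101100000
Gen 3 (rule 18): 011000010000
Gen 4 (rule 149): 000111011111
Gen 5 (rule 154): 001110011110
Gen 6 (rule 41): 101000010000
Gen 7 (rule 18): 000100101000
Gen 8 (rule 149): 110110101111
Gen 9 (rule 154): 100100001110
Gen 10 (rule 41): 000001101000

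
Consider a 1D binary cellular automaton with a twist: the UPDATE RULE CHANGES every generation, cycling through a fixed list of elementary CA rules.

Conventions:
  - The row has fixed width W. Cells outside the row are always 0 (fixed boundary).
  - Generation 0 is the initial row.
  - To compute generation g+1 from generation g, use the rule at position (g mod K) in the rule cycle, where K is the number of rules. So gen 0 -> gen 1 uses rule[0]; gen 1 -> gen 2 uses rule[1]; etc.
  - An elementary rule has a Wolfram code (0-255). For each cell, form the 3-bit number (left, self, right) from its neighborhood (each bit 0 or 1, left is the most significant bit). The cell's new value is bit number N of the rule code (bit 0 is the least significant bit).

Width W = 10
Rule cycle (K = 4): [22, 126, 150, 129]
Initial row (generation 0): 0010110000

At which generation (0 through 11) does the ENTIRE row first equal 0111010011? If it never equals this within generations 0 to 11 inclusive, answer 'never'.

Answer: never

Derivation:
Gen 0: 0010110000
Gen 1 (rule 22): 0110001000
Gen 2 (rule 126): 1111011100
Gen 3 (rule 150): 0110001010
Gen 4 (rule 129): 0000100000
Gen 5 (rule 22): 0001110000
Gen 6 (rule 126): 0011011000
Gen 7 (rule 150): 0100000100
Gen 8 (rule 129): 0001110001
Gen 9 (rule 22): 0010001011
Gen 10 (rule 126): 0111011111
Gen 11 (rule 150): 1010001110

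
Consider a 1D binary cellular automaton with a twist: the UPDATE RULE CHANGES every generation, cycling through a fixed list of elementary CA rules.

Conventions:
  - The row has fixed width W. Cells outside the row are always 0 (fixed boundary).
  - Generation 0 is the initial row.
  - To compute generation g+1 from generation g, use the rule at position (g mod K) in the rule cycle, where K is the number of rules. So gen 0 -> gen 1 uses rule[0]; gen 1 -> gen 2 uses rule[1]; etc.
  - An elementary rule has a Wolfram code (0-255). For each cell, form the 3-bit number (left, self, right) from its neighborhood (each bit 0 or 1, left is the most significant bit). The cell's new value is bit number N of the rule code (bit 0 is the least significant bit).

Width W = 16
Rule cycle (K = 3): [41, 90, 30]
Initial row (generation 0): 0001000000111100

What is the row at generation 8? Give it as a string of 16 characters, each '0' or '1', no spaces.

Gen 0: 0001000000111100
Gen 1 (rule 41): 1100011110100001
Gen 2 (rule 90): 1110110010010010
Gen 3 (rule 30): 1000101111111111
Gen 4 (rule 41): 0010011000000000
Gen 5 (rule 90): 0101111100000000
Gen 6 (rule 30): 1101000010000000
Gen 7 (rule 41): 1010011000111111
Gen 8 (rule 90): 0001111101100001

Answer: 0001111101100001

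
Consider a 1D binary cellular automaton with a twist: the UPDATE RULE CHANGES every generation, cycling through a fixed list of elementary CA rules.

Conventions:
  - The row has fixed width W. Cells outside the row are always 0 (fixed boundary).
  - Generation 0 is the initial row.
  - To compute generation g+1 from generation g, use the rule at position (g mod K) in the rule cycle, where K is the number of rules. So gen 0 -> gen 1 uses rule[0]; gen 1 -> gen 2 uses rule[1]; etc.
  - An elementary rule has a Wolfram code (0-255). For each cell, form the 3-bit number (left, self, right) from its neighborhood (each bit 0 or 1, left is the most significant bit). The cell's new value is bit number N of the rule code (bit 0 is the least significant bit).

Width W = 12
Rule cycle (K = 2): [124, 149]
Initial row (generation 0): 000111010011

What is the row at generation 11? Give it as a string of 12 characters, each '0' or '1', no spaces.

Gen 0: 000111010011
Gen 1 (rule 124): 000101111011
Gen 2 (rule 149): 110100110000
Gen 3 (rule 124): 111110111000
Gen 4 (rule 149): 011100010111
Gen 5 (rule 124): 010110011101
Gen 6 (rule 149): 010001001001
Gen 7 (rule 124): 011001101101
Gen 8 (rule 149): 000100000001
Gen 9 (rule 124): 000110000001
Gen 10 (rule 149): 110001111101
Gen 11 (rule 124): 111001000111

Answer: 111001000111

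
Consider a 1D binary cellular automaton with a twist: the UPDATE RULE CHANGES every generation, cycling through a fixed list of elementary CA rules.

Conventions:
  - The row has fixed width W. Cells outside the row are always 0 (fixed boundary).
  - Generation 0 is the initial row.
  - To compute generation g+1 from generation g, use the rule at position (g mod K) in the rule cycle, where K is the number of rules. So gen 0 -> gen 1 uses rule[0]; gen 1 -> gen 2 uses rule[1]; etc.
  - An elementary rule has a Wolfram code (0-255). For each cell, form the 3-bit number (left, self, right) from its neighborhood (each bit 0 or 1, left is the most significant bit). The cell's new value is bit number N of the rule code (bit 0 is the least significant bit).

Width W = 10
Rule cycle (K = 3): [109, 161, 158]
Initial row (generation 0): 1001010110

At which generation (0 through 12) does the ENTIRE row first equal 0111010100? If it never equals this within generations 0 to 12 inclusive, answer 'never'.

Gen 0: 1001010110
Gen 1 (rule 109): 1001111110
Gen 2 (rule 161): 0000111100
Gen 3 (rule 158): 0001111010
Gen 4 (rule 109): 1101001110
Gen 5 (rule 161): 0010000100
Gen 6 (rule 158): 0111001110
Gen 7 (rule 109): 0101001010
Gen 8 (rule 161): 0010000100
Gen 9 (rule 158): 0111001110
Gen 10 (rule 109): 0101001010
Gen 11 (rule 161): 0010000100
Gen 12 (rule 158): 0111001110

Answer: never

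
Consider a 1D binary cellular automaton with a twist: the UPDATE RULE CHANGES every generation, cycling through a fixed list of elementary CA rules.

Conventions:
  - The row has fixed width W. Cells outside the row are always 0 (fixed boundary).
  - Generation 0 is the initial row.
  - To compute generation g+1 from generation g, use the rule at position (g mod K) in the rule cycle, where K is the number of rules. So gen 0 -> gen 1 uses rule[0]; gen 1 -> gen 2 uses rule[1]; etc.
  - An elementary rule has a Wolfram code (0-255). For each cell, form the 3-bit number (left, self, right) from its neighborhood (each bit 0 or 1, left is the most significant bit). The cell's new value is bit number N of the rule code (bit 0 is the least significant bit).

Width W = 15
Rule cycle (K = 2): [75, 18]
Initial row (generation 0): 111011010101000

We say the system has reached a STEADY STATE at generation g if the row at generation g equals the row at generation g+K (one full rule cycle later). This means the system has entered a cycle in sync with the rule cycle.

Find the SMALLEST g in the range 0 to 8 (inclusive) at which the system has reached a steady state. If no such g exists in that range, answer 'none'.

Answer: 6

Derivation:
Gen 0: 111011010101000
Gen 1 (rule 75): 101011000000011
Gen 2 (rule 18): 000000100000100
Gen 3 (rule 75): 111111001111001
Gen 4 (rule 18): 000000110000110
Gen 5 (rule 75): 111111110111110
Gen 6 (rule 18): 000000000000001
Gen 7 (rule 75): 111111111111110
Gen 8 (rule 18): 000000000000001
Gen 9 (rule 75): 111111111111110
Gen 10 (rule 18): 000000000000001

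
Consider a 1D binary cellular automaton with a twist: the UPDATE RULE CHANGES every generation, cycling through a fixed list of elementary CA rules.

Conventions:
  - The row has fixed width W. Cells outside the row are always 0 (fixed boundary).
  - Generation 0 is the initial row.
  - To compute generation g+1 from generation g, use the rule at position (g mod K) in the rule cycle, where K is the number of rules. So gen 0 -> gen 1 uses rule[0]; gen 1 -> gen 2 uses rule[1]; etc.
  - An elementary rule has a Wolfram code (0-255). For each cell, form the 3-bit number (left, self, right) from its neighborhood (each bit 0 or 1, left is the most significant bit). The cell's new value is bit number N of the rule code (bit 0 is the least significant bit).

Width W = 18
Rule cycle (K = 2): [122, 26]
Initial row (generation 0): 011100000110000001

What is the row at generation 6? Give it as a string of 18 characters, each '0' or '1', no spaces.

Answer: 100110001001000001

Derivation:
Gen 0: 011100000110000001
Gen 1 (rule 122): 110110001111000010
Gen 2 (rule 26): 100101011000100101
Gen 3 (rule 122): 011010111101011010
Gen 4 (rule 26): 110000100000010001
Gen 5 (rule 122): 111001010000101010
Gen 6 (rule 26): 100110001001000001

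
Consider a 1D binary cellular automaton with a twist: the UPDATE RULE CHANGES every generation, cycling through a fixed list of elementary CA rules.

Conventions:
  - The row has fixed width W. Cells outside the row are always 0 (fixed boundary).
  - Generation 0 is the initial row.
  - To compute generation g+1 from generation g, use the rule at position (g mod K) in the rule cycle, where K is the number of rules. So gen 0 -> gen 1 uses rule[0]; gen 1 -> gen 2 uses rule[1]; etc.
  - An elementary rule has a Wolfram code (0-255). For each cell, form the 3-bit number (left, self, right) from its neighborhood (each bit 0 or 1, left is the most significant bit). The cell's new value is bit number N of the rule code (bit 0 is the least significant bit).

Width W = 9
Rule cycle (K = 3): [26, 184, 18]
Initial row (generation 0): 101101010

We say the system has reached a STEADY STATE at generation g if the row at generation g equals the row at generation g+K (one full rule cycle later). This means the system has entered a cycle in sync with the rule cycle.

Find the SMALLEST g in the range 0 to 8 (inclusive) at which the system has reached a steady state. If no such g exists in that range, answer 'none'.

Gen 0: 101101010
Gen 1 (rule 26): 001000001
Gen 2 (rule 184): 000100000
Gen 3 (rule 18): 001010000
Gen 4 (rule 26): 010001000
Gen 5 (rule 184): 001000100
Gen 6 (rule 18): 010101010
Gen 7 (rule 26): 100000001
Gen 8 (rule 184): 010000000
Gen 9 (rule 18): 101000000
Gen 10 (rule 26): 000100000
Gen 11 (rule 184): 000010000

Answer: none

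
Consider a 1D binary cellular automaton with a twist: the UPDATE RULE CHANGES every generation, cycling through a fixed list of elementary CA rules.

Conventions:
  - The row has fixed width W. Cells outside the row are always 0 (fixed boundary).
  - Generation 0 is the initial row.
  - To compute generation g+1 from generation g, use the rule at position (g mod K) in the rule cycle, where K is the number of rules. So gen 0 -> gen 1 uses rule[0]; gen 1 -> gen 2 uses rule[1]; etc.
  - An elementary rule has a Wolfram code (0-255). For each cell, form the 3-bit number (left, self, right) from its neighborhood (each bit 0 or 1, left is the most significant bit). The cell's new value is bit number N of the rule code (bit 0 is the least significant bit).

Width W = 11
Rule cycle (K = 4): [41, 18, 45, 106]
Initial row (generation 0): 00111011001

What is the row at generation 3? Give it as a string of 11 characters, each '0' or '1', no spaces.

Gen 0: 00111011001
Gen 1 (rule 41): 10100110000
Gen 2 (rule 18): 00011001000
Gen 3 (rule 45): 11010001011

Answer: 11010001011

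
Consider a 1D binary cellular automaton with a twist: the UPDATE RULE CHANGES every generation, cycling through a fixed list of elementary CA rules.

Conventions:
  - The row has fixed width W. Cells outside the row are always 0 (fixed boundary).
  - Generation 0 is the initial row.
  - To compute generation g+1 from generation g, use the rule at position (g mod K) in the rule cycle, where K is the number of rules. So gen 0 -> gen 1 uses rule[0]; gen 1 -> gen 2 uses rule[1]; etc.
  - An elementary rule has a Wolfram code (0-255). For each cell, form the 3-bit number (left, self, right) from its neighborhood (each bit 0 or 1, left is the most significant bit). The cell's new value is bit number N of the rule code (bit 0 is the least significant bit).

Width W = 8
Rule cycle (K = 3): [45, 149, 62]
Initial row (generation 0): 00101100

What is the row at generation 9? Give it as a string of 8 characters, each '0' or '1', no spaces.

Gen 0: 00101100
Gen 1 (rule 45): 10111001
Gen 2 (rule 149): 10010101
Gen 3 (rule 62): 11111111
Gen 4 (rule 45): 10000000
Gen 5 (rule 149): 11111111
Gen 6 (rule 62): 10000000
Gen 7 (rule 45): 10111111
Gen 8 (rule 149): 10011110
Gen 9 (rule 62): 11110001

Answer: 11110001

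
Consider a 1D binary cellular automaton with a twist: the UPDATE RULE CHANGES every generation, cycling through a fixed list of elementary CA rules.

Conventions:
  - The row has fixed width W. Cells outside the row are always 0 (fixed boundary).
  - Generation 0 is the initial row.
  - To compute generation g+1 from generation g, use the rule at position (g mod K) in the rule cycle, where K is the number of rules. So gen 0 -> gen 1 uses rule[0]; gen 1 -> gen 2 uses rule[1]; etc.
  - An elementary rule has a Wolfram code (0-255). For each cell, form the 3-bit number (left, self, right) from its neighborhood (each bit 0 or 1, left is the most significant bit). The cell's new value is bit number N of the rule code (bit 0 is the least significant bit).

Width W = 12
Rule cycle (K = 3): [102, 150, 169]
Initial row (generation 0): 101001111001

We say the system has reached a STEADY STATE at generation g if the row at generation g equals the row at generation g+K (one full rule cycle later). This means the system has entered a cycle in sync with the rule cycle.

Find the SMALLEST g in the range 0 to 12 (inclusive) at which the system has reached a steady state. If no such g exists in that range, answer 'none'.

Gen 0: 101001111001
Gen 1 (rule 102): 111010001011
Gen 2 (rule 150): 010011011000
Gen 3 (rule 169): 000010110011
Gen 4 (rule 102): 000111010101
Gen 5 (rule 150): 001010010101
Gen 6 (rule 169): 100100001010
Gen 7 (rule 102): 101100011110
Gen 8 (rule 150): 100010101101
Gen 9 (rule 169): 001001011010
Gen 10 (rule 102): 011011101110
Gen 11 (rule 150): 100001000101
Gen 12 (rule 169): 001100010010
Gen 13 (rule 102): 010100110110
Gen 14 (rule 150): 110111000001
Gen 15 (rule 169): 101110011100

Answer: none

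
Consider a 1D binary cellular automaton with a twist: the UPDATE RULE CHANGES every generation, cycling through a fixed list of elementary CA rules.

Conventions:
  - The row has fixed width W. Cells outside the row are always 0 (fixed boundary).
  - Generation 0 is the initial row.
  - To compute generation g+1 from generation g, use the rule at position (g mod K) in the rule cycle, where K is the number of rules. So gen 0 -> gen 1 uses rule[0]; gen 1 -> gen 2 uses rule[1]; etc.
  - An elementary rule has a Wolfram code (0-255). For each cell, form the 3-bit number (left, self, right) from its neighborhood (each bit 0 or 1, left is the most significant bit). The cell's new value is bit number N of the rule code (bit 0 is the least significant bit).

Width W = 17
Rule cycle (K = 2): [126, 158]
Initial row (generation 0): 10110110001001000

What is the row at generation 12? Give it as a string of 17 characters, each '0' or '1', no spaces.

Answer: 11110100111101110

Derivation:
Gen 0: 10110110001001000
Gen 1 (rule 126): 11111111011111100
Gen 2 (rule 158): 11111110011111010
Gen 3 (rule 126): 10000011110001111
Gen 4 (rule 158): 11000111101011110
Gen 5 (rule 126): 11101100111110011
Gen 6 (rule 158): 11001011111101110
Gen 7 (rule 126): 11111110000111011
Gen 8 (rule 158): 11111101001110010
Gen 9 (rule 126): 10000111111011111
Gen 10 (rule 158): 11001111110011110
Gen 11 (rule 126): 11111000011110011
Gen 12 (rule 158): 11110100111101110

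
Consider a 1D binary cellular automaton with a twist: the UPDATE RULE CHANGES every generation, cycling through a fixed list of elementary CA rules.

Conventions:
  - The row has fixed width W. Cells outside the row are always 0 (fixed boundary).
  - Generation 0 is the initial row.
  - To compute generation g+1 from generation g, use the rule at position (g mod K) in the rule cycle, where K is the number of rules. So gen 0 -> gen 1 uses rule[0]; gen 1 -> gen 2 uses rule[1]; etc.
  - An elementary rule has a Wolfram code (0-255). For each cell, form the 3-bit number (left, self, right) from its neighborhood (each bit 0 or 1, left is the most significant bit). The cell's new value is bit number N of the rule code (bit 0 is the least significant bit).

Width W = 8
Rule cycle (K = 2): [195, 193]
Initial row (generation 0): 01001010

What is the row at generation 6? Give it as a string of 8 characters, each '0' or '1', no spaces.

Answer: 00011000

Derivation:
Gen 0: 01001010
Gen 1 (rule 195): 10010000
Gen 2 (rule 193): 00000111
Gen 3 (rule 195): 11111011
Gen 4 (rule 193): 01111001
Gen 5 (rule 195): 10111010
Gen 6 (rule 193): 00011000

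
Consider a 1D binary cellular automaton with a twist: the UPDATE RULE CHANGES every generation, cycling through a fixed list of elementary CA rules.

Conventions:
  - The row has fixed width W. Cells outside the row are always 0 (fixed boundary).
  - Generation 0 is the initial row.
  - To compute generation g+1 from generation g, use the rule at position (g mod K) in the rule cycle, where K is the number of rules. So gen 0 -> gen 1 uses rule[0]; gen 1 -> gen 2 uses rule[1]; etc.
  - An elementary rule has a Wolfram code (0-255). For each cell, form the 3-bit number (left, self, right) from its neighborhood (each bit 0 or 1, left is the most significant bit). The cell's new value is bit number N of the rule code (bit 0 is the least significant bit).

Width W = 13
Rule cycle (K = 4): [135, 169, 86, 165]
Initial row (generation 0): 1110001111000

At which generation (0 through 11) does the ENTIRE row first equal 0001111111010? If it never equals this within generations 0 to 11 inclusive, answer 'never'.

Gen 0: 1110001111000
Gen 1 (rule 135): 0100110110011
Gen 2 (rule 169): 0000101100010
Gen 3 (rule 86): 0001100110111
Gen 4 (rule 165): 1100000001010
Gen 5 (rule 135): 0001111111010
Gen 6 (rule 169): 1101111110100
Gen 7 (rule 86): 0100000010110
Gen 8 (rule 165): 0101111011000
Gen 9 (rule 135): 1100110000011
Gen 10 (rule 169): 1000100111010
Gen 11 (rule 86): 1101111001011

Answer: 5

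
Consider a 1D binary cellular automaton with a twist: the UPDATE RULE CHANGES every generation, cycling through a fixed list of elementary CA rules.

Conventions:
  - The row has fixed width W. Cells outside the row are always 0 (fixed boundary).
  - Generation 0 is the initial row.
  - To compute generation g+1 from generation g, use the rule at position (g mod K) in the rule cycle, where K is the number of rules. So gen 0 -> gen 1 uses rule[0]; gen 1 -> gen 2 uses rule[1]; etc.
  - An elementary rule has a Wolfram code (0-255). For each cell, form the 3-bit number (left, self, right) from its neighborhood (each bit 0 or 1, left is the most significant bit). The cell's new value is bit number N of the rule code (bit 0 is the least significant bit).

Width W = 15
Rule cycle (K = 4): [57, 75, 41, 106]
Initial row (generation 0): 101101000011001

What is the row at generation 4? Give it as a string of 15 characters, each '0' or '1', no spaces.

Gen 0: 101101000011001
Gen 1 (rule 57): 011010111010100
Gen 2 (rule 75): 111000101000001
Gen 3 (rule 41): 100010010011100
Gen 4 (rule 106): 000100100110100

Answer: 000100100110100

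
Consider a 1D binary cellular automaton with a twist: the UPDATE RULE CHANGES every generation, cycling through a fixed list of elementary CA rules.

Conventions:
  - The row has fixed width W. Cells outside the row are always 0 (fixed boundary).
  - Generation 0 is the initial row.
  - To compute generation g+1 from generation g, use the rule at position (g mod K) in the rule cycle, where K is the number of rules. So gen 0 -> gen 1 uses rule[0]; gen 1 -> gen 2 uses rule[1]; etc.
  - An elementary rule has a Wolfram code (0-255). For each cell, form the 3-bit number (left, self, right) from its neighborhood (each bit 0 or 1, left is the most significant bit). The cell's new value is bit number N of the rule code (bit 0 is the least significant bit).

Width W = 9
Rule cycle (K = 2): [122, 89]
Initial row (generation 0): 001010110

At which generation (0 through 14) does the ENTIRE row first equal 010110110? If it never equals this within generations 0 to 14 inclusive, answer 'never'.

Answer: 13

Derivation:
Gen 0: 001010110
Gen 1 (rule 122): 010101111
Gen 2 (rule 89): 000001001
Gen 3 (rule 122): 000010110
Gen 4 (rule 89): 111000111
Gen 5 (rule 122): 101101101
Gen 6 (rule 89): 001101100
Gen 7 (rule 122): 011111110
Gen 8 (rule 89): 010000011
Gen 9 (rule 122): 101000111
Gen 10 (rule 89): 000110101
Gen 11 (rule 122): 001111010
Gen 12 (rule 89): 101001001
Gen 13 (rule 122): 010110110
Gen 14 (rule 89): 000110111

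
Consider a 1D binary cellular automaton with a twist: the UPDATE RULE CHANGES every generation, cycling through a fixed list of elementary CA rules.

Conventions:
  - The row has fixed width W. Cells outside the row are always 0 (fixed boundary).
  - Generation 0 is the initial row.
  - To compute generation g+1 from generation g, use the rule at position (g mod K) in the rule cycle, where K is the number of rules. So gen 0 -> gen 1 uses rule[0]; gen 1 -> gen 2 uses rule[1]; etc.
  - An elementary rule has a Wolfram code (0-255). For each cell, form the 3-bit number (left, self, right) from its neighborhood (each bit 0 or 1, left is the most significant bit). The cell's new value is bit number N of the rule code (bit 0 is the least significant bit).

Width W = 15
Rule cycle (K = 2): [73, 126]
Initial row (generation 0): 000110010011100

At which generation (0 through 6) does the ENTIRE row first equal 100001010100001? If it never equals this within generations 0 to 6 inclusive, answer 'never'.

Answer: 3

Derivation:
Gen 0: 000110010011100
Gen 1 (rule 73): 110110000010101
Gen 2 (rule 126): 111111000111111
Gen 3 (rule 73): 100001010100001
Gen 4 (rule 126): 110011111110011
Gen 5 (rule 73): 110010000010011
Gen 6 (rule 126): 111111000111111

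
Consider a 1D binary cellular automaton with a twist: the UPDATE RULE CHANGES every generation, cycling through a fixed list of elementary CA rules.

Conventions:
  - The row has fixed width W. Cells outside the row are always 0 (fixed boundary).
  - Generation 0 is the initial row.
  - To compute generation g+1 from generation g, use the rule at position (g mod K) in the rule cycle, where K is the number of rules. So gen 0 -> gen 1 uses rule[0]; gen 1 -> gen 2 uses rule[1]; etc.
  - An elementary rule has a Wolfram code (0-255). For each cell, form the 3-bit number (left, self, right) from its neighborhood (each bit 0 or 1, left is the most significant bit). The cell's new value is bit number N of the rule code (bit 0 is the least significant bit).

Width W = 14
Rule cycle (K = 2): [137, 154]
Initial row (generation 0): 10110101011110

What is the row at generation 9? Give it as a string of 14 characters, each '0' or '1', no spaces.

Answer: 01000011001000

Derivation:
Gen 0: 10110101011110
Gen 1 (rule 137): 00100000011100
Gen 2 (rule 154): 01010000111010
Gen 3 (rule 137): 00000110110000
Gen 4 (rule 154): 00001100101000
Gen 5 (rule 137): 11101000000011
Gen 6 (rule 154): 11000100000110
Gen 7 (rule 137): 10010001110100
Gen 8 (rule 154): 01101011100010
Gen 9 (rule 137): 01000011001000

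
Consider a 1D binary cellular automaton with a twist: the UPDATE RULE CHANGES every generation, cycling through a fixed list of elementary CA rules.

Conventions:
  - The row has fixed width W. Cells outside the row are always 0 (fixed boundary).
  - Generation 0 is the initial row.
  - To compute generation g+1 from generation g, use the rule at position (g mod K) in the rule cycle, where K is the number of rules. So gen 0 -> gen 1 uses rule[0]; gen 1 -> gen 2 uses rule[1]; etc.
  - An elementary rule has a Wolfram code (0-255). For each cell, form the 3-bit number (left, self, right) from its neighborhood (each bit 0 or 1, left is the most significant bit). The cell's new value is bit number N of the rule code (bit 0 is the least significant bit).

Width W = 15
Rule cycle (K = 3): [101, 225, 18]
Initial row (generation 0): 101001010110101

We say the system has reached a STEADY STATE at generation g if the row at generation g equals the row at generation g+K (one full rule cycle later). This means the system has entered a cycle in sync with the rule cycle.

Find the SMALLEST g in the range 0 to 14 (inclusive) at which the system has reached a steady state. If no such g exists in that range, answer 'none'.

Answer: 9

Derivation:
Gen 0: 101001010110101
Gen 1 (rule 101): 111001111011111
Gen 2 (rule 225): 011000111101111
Gen 3 (rule 18): 100101000000000
Gen 4 (rule 101): 100111011111111
Gen 5 (rule 225): 000011101111111
Gen 6 (rule 18): 000100000000000
Gen 7 (rule 101): 110101111111111
Gen 8 (rule 225): 011010111111111
Gen 9 (rule 18): 100000000000000
Gen 10 (rule 101): 101111111111111
Gen 11 (rule 225): 010111111111111
Gen 12 (rule 18): 100000000000000
Gen 13 (rule 101): 101111111111111
Gen 14 (rule 225): 010111111111111
Gen 15 (rule 18): 100000000000000
Gen 16 (rule 101): 101111111111111
Gen 17 (rule 225): 010111111111111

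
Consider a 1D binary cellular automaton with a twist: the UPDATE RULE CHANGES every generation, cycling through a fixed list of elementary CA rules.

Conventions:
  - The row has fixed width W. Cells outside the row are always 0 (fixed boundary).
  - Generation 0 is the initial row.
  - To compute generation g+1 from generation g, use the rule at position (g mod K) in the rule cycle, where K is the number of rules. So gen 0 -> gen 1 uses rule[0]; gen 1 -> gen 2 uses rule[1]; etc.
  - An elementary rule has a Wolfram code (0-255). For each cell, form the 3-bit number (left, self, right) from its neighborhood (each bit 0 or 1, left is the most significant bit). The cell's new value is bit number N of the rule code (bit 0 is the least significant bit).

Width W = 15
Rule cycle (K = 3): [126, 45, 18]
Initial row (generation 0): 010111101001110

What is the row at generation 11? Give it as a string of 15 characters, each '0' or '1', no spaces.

Gen 0: 010111101001110
Gen 1 (rule 126): 111100111111011
Gen 2 (rule 45): 100000100000110
Gen 3 (rule 18): 010001010001001
Gen 4 (rule 126): 111011111011111
Gen 5 (rule 45): 100110000110000
Gen 6 (rule 18): 011001001001000
Gen 7 (rule 126): 111111111111100
Gen 8 (rule 45): 100000000000001
Gen 9 (rule 18): 010000000000010
Gen 10 (rule 126): 111000000000111
Gen 11 (rule 45): 100011111110100

Answer: 100011111110100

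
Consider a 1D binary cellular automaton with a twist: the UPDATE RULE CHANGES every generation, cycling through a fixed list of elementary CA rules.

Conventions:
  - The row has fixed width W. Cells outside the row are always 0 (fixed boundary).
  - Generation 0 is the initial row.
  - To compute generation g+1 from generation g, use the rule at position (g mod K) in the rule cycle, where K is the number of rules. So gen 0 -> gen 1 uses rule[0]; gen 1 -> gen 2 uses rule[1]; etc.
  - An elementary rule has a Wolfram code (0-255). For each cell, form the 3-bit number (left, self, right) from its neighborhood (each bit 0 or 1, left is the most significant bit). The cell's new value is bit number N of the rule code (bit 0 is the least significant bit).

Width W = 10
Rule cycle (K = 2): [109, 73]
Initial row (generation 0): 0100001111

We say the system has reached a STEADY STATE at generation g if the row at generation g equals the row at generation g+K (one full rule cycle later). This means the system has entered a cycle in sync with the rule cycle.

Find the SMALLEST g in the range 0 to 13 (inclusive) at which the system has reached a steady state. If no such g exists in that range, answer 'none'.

Gen 0: 0100001111
Gen 1 (rule 109): 0101101001
Gen 2 (rule 73): 0001100000
Gen 3 (rule 109): 1101101111
Gen 4 (rule 73): 1101101001
Gen 5 (rule 109): 1111111001
Gen 6 (rule 73): 1000001000
Gen 7 (rule 109): 1011101011
Gen 8 (rule 73): 0010100011
Gen 9 (rule 109): 1011101011
Gen 10 (rule 73): 0010100011
Gen 11 (rule 109): 1011101011
Gen 12 (rule 73): 0010100011
Gen 13 (rule 109): 1011101011
Gen 14 (rule 73): 0010100011
Gen 15 (rule 109): 1011101011

Answer: 7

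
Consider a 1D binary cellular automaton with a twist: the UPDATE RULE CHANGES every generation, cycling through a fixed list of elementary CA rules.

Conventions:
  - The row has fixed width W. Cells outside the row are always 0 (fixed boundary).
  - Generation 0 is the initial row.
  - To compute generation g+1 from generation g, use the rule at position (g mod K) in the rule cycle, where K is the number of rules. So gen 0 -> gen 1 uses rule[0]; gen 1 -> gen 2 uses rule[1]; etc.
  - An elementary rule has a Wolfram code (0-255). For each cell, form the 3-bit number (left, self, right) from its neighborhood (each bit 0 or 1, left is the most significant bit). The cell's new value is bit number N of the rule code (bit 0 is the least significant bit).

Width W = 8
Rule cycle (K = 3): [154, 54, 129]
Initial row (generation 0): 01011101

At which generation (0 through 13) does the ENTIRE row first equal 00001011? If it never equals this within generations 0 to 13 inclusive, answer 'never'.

Gen 0: 01011101
Gen 1 (rule 154): 10011000
Gen 2 (rule 54): 11100100
Gen 3 (rule 129): 01000001
Gen 4 (rule 154): 10100010
Gen 5 (rule 54): 11110111
Gen 6 (rule 129): 01100010
Gen 7 (rule 154): 11010101
Gen 8 (rule 54): 00111111
Gen 9 (rule 129): 10011110
Gen 10 (rule 154): 01111101
Gen 11 (rule 54): 10000011
Gen 12 (rule 129): 00111000
Gen 13 (rule 154): 01110100

Answer: never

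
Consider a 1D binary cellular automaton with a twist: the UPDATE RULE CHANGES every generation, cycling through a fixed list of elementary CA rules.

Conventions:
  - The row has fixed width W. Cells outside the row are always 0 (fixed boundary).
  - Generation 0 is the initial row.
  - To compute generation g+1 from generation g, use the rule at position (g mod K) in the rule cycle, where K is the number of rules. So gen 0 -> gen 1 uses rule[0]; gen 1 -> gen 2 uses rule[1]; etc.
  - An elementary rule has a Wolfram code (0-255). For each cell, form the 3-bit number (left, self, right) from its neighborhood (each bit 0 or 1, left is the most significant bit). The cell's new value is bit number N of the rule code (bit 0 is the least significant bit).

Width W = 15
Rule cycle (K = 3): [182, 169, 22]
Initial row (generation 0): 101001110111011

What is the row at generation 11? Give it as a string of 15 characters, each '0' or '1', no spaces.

Answer: 111111111111010

Derivation:
Gen 0: 101001110111011
Gen 1 (rule 182): 111110101010100
Gen 2 (rule 169): 111101010101001
Gen 3 (rule 22): 000001010101111
Gen 4 (rule 182): 000011111110110
Gen 5 (rule 169): 111011111101100
Gen 6 (rule 22): 000000000000010
Gen 7 (rule 182): 000000000000111
Gen 8 (rule 169): 111111111110110
Gen 9 (rule 22): 000000000000001
Gen 10 (rule 182): 000000000000011
Gen 11 (rule 169): 111111111111010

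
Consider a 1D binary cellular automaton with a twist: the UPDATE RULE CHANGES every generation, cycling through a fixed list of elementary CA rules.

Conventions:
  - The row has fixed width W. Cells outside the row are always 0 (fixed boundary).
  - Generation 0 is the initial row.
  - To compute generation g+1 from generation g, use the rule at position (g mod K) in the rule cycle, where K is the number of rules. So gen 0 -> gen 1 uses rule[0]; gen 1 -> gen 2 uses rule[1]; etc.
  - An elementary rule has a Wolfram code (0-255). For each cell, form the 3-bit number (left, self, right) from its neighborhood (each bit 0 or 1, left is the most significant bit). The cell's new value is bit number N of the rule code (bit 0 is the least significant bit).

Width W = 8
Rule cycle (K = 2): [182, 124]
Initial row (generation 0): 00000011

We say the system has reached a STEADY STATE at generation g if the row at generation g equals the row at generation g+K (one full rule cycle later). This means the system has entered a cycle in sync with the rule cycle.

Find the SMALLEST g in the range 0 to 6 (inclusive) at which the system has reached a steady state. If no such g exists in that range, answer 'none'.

Gen 0: 00000011
Gen 1 (rule 182): 00000100
Gen 2 (rule 124): 00000110
Gen 3 (rule 182): 00001001
Gen 4 (rule 124): 00001101
Gen 5 (rule 182): 00010011
Gen 6 (rule 124): 00011011
Gen 7 (rule 182): 00100100
Gen 8 (rule 124): 00110110

Answer: none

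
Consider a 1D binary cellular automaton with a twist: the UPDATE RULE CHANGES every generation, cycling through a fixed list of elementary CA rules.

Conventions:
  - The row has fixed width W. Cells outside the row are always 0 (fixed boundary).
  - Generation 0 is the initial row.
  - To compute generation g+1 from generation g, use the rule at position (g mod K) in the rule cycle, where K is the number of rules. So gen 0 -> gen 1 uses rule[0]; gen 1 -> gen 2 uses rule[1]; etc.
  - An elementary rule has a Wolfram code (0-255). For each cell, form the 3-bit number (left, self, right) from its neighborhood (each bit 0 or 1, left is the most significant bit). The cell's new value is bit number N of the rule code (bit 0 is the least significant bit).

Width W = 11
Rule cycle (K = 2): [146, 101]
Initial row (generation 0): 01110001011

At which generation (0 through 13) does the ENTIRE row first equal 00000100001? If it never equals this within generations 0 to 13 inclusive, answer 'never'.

Gen 0: 01110001011
Gen 1 (rule 146): 10101010000
Gen 2 (rule 101): 11111110111
Gen 3 (rule 146): 01111100010
Gen 4 (rule 101): 00000101010
Gen 5 (rule 146): 00001000001
Gen 6 (rule 101): 11101011101
Gen 7 (rule 146): 01000001000
Gen 8 (rule 101): 01011101011
Gen 9 (rule 146): 10001000000
Gen 10 (rule 101): 10101011111
Gen 11 (rule 146): 00000001110
Gen 12 (rule 101): 11111100010
Gen 13 (rule 146): 01111010101

Answer: never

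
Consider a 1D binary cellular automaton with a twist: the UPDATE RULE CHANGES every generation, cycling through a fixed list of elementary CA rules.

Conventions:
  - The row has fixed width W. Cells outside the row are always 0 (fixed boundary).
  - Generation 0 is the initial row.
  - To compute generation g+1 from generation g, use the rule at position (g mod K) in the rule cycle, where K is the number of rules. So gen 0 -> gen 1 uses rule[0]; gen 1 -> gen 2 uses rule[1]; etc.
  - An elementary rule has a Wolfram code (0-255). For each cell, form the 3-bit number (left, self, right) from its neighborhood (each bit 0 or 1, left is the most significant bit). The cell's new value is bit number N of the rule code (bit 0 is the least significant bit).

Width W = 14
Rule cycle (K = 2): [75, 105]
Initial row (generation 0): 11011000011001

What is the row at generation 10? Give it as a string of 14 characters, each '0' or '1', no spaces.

Gen 0: 11011000011001
Gen 1 (rule 75): 11011011111010
Gen 2 (rule 105): 11111110001100
Gen 3 (rule 75): 10000010111101
Gen 4 (rule 105): 00111001100110
Gen 5 (rule 75): 11101011101110
Gen 6 (rule 105): 10110110111010
Gen 7 (rule 75): 00110110101000
Gen 8 (rule 105): 10111111010011
Gen 9 (rule 75): 00100001000111
Gen 10 (rule 105): 10001100010101

Answer: 10001100010101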